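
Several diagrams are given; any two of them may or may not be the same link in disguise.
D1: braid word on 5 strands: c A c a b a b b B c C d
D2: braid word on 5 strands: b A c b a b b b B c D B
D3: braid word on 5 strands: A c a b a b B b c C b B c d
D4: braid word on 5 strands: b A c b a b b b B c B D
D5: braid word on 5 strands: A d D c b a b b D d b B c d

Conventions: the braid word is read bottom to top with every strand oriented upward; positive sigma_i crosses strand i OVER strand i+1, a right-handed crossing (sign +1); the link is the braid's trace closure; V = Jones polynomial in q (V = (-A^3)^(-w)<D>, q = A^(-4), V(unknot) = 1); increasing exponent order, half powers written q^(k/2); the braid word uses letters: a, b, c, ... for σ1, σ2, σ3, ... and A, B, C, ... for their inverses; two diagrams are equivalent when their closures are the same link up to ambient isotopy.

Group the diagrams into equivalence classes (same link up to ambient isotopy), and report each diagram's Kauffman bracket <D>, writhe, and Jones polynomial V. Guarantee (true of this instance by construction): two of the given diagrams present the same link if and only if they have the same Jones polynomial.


equivalence classes: {D1, D2, D3, D4, D5}
D1 (bracket A^-2 + 2A^6 + A^14; 12 crossings at w = +6): V = q + 2q^3 + q^5
V(D2) = q + 2q^3 + q^5  [12 crossings, <D> = A^-8 + 2 + A^8, w = +4]
D3 (bracket A^-2 + 2A^6 + A^14; 14 crossings at w = +6): V = q + 2q^3 + q^5
V(D4) = q + 2q^3 + q^5  (w +4, c 12, <D> = A^-8 + 2 + A^8)
V(D5) = q + 2q^3 + q^5  [14 crossings, <D> = A^-2 + 2A^6 + A^14, w = +6]
observation: one V(q) for all 5 diagrams — one class (guaranteed)


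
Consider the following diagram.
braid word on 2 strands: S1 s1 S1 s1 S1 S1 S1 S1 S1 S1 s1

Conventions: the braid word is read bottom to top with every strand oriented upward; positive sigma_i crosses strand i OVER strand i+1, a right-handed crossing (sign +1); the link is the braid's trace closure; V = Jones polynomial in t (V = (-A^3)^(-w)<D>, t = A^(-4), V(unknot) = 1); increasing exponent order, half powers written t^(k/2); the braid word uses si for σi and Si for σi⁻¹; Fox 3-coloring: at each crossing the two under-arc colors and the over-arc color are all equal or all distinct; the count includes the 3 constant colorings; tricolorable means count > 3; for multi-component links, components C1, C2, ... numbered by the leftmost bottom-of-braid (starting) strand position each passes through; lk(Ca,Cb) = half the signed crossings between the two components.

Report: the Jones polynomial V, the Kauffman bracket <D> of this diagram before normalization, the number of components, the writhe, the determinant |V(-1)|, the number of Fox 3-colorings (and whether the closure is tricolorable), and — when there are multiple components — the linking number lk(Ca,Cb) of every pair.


Jones polynomial: V(t) = -t^-7 + t^-6 - t^-5 + t^-4 + t^-2
<D> = -A^-7 - A + A^5 - A^9 + A^13; writhe -5
components 1, writhe -5 (11 crossings)
3-colorings: 3 of 3^11, det 5 — not tricolorable
note: w = -5 (over 11 crossings) is diagram-only; (-A^3)^(5) removes it from V


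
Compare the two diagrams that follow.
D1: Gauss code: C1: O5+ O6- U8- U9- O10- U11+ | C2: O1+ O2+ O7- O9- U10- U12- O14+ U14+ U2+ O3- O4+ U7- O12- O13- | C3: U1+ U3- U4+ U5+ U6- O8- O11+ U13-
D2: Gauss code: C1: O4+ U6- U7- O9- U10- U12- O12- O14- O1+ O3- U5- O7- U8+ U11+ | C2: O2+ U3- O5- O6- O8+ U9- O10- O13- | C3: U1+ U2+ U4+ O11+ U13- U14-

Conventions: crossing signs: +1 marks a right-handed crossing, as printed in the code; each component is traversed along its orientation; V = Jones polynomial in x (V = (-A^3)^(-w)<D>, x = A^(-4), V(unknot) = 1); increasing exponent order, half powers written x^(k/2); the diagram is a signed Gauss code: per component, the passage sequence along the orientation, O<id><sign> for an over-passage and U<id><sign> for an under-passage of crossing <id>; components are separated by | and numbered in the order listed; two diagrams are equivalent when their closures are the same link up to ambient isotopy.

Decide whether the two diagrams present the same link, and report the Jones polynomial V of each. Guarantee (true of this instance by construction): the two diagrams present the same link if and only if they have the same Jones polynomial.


equivalent: no
D1 (bracket A^-6 + A^-2 + A^2 + A^6; 14 crossings at w = -2): V = x^-3 + x^-2 + x^-1 + 1
D2 (bracket A^-16 + 2A^-8 - A^-4 + 2 - A^4 + A^8; 14 crossings at w = -4): V = x^-5 - x^-4 + 2x^-3 - x^-2 + 2x^-1 + x
key observation: 2 values of V(x) split the 2 diagrams


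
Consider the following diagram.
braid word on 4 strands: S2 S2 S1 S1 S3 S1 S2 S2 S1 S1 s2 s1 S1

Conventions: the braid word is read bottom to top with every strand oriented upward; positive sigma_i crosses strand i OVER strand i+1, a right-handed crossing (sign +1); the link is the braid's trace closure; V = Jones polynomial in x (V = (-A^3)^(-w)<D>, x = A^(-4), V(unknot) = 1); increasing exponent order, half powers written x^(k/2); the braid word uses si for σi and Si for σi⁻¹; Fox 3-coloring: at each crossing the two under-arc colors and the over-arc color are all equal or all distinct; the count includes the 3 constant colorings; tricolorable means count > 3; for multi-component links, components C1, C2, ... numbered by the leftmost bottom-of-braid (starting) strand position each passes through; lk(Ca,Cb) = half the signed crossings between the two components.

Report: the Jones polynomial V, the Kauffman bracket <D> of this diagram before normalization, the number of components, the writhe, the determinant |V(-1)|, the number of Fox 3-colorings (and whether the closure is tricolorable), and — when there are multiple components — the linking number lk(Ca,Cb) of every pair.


Jones polynomial: V(x) = -x^-8 + x^-5 + x^-3
<D> = -A^-15 - A^-7 + A^5; writhe -9
components 1, writhe -9 (13 crossings)
3-colorings: 9 of 3^13, det 3 — tricolorable
note: det 3 = |V(-1)|; divisible by 3, so tricolorable


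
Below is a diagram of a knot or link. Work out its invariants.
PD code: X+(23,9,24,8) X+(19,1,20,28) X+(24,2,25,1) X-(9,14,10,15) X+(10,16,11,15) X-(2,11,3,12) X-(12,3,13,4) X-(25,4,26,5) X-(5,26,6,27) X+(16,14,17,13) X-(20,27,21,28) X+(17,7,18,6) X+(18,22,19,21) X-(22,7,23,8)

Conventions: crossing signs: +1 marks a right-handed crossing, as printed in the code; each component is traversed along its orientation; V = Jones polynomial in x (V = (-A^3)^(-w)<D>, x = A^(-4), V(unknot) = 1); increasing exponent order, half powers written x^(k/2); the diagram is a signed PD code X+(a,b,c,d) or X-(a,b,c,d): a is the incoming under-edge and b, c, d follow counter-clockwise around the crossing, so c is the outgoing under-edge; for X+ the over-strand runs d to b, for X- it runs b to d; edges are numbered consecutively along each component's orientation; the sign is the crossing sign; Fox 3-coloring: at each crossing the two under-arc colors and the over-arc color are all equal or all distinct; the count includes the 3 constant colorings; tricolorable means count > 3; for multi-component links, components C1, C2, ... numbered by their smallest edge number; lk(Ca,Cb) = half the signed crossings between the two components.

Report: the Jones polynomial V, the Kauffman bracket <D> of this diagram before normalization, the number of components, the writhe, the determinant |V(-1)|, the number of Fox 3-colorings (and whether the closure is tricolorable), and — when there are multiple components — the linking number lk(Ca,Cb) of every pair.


V = -x^-4 + x^-3 + x^-1
<D> = A^4 + A^12 - A^16 (w = 0)
1 component over 14 crossings, w = 0
9 Fox colorings among 3^14, |V(-1)| = 3: tricolorable
why: det 3 = |V(-1)|; divisible by 3, so tricolorable


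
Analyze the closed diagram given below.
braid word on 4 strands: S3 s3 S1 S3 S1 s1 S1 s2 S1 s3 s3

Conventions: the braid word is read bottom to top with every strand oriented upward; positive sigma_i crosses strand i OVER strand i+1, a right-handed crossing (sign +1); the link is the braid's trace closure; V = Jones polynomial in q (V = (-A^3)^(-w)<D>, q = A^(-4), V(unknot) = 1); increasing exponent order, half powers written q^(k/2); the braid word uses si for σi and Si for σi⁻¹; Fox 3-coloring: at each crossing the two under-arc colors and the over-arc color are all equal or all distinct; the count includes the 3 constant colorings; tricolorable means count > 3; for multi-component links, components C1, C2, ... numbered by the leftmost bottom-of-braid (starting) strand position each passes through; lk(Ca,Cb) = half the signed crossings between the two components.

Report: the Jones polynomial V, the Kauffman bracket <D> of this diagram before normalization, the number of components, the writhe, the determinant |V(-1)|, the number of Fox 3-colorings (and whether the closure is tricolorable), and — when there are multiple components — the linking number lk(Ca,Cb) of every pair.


V = -q^-4 + q^-3 + q^-1
<D> = -A - A^9 + A^13 (w = -1)
1 component over 11 crossings, w = -1
9 Fox colorings among 3^11, |V(-1)| = 3: tricolorable
why: free reduction leaves σ1⁻¹ σ3⁻¹ σ1⁻¹ σ2 σ1⁻¹ σ3 σ3 of the original 11 letters


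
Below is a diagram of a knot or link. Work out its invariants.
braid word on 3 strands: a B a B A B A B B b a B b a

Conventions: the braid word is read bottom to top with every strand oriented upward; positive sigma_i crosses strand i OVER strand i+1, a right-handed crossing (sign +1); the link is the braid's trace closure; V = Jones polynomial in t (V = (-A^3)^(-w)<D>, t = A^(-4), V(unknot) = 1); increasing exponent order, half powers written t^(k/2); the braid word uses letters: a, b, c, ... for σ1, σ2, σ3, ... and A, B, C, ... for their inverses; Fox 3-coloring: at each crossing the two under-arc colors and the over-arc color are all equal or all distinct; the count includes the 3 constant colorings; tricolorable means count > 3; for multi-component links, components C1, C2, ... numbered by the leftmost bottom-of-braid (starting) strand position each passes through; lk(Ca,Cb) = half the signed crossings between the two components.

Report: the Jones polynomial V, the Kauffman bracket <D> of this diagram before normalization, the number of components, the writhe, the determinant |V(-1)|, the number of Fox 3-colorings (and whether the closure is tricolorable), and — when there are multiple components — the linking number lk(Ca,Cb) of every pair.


V = -t^-5 + t^-4 - t^-3 + 2t^-2 - t^-1 + 2 - t
<D> = -A^-10 + 2A^-6 - A^-2 + 2A^2 - A^6 + A^10 - A^14 (w = -2)
1 component over 14 crossings, w = -2
9 Fox colorings among 3^14, |V(-1)| = 9: tricolorable
why: det 9 = |V(-1)|; divisible by 3, so tricolorable


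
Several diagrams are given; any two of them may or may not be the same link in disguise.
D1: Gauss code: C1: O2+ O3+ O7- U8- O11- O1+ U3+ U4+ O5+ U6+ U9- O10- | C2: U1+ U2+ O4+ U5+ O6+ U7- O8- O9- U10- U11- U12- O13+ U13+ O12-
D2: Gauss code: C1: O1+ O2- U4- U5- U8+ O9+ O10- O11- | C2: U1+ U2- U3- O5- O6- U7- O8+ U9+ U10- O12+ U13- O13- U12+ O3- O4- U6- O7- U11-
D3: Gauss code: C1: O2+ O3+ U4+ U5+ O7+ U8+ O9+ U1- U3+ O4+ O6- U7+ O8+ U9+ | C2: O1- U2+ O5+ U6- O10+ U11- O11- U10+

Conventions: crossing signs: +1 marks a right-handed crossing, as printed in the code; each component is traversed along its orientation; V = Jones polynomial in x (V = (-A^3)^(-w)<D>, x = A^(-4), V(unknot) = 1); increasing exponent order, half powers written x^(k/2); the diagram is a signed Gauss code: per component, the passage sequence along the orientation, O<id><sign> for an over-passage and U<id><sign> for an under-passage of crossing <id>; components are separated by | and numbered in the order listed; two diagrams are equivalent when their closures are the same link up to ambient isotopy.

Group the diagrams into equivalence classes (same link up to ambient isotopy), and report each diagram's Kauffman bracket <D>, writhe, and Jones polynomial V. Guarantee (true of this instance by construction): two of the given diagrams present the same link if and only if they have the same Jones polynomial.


classes: {D1} | {D2} | {D3}
V(D1) = -x^(-3/2) + x^(-1/2) - 2x^(1/2) + x^(3/2) - 2x^(5/2) + x^(7/2)  [13 crossings, <D> = -A^-11 + 2A^-7 - A^-3 + 2A - A^5 + A^9, w = +1]
V(D2) = x^(-13/2) - x^(-11/2) + x^(-9/2) - 2x^(-7/2) - x^(-3/2)  [13 crossings, <D> = A^-9 + 2A^-1 - A^3 + A^7 - A^11, w = -5]
V(D3) = -2x^(3/2) + x^(5/2) - 3x^(7/2) + 3x^(9/2) - 3x^(11/2) + 2x^(13/2) - x^(15/2) + x^(17/2)  (w +5, c 11, <D> = -A^-19 + A^-15 - 2A^-11 + 3A^-7 - 3A^-3 + 3A - A^5 + 2A^9)
insight: comparing 3 Jones polynomials yields 3 groups


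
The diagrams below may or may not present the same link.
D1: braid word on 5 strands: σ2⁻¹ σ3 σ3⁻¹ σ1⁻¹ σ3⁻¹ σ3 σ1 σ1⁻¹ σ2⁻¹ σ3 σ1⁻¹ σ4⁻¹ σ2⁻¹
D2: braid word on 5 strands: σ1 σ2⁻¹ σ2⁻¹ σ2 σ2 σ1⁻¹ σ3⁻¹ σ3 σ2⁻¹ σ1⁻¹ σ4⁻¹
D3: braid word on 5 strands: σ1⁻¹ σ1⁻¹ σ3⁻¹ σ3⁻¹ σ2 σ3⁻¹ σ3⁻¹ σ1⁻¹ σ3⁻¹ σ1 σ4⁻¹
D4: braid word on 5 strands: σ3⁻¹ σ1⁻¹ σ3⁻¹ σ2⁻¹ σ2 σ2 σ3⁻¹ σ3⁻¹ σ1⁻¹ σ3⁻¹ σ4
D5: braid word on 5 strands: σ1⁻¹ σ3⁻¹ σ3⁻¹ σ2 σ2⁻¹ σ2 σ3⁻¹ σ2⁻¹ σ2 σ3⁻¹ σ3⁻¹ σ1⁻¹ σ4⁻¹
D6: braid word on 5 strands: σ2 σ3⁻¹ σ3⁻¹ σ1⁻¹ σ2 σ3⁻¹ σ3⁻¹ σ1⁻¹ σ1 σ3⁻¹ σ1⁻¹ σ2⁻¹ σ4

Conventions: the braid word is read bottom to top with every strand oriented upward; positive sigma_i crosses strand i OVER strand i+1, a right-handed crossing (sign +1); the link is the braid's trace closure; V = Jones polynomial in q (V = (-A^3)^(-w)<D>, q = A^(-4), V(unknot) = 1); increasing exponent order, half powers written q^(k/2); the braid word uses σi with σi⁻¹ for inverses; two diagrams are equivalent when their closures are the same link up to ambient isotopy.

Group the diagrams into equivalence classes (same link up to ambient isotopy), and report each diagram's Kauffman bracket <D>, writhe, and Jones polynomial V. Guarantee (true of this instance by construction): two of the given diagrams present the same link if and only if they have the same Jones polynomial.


classes: {D1} | {D2} | {D3, D4, D5, D6}
V(D1) = -q^(-11/2) + q^(-9/2) - q^(-7/2) - q^(-3/2)  [13 crossings, <D> = A^-9 + A^-1 - A^3 + A^7, w = -5]
V(D2) = -q^(-1/2) - q^(1/2)  [11 crossings, <D> = A^-11 + A^-7, w = -3]
V(D3) = q^(-19/2) - q^(-17/2) + 2q^(-15/2) - 2q^(-13/2) + q^(-11/2) - 2q^(-9/2) - q^(-5/2)  [11 crossings, <D> = A^-11 + 2A^-3 - A + 2A^5 - 2A^9 + A^13 - A^17, w = -7]
V(D4) = q^(-19/2) - q^(-17/2) + 2q^(-15/2) - 2q^(-13/2) + q^(-11/2) - 2q^(-9/2) - q^(-5/2)  [11 crossings, <D> = A^-5 + 2A^3 - A^7 + 2A^11 - 2A^15 + A^19 - A^23, w = -5]
V(D5) = q^(-19/2) - q^(-17/2) + 2q^(-15/2) - 2q^(-13/2) + q^(-11/2) - 2q^(-9/2) - q^(-5/2)  [13 crossings, <D> = A^-11 + 2A^-3 - A + 2A^5 - 2A^9 + A^13 - A^17, w = -7]
D6 (bracket A^-5 + 2A^3 - A^7 + 2A^11 - 2A^15 + A^19 - A^23; 13 crossings at w = -5): V = q^(-19/2) - q^(-17/2) + 2q^(-15/2) - 2q^(-13/2) + q^(-11/2) - 2q^(-9/2) - q^(-5/2)
note: V(q) takes 3 values over 6 diagrams, fixing the grouping


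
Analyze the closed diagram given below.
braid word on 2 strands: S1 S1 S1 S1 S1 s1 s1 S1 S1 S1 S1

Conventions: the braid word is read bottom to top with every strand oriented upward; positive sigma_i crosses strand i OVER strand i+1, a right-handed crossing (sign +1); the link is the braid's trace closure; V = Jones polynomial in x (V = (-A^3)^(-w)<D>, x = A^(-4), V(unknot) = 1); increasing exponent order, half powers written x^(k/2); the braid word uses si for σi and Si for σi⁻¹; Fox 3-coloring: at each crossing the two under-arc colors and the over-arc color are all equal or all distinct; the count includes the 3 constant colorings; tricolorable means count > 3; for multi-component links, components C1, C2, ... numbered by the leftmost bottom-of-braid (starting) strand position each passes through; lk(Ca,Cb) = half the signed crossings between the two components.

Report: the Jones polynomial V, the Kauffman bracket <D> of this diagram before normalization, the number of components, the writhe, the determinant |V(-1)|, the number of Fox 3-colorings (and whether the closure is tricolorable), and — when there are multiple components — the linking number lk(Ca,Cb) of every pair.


Jones polynomial: V(x) = -x^-10 + x^-9 - x^-8 + x^-7 - x^-6 + x^-5 + x^-3
<D> = -A^-9 - A^-1 + A^3 - A^7 + A^11 - A^15 + A^19; writhe -7
components 1, writhe -7 (11 crossings)
3-colorings: 3 of 3^11, det 7 — not tricolorable
note: a (2,7) torus form — a single generator 7 times


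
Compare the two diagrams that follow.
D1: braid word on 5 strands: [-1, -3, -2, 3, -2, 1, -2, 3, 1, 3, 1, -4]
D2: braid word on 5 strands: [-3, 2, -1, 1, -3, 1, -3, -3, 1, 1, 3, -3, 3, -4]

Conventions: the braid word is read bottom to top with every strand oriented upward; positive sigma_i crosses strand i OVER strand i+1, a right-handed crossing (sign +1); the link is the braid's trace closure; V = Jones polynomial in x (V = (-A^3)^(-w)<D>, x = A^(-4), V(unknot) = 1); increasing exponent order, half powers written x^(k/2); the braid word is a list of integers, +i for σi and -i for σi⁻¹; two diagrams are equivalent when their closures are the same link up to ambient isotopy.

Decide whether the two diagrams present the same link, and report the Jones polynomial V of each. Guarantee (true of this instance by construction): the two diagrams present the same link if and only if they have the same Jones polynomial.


same link: no
V(D1) = -x^-3 + 3x^-2 - 3x^-1 + 4 - 4x + 3x^2 - 2x^3 + x^4  [12 crossings, <D> = A^-16 - 2A^-12 + 3A^-8 - 4A^-4 + 4 - 3A^4 + 3A^8 - A^12, w = 0]
V(D2) = -x^-3 + x^-2 - x^-1 + 3 - x + x^2 - x^3  (w 0, c 14, <D> = -A^-12 + A^-8 - A^-4 + 3 - A^4 + A^8 - A^12)
note: comparing 2 Jones polynomials yields 2 groups


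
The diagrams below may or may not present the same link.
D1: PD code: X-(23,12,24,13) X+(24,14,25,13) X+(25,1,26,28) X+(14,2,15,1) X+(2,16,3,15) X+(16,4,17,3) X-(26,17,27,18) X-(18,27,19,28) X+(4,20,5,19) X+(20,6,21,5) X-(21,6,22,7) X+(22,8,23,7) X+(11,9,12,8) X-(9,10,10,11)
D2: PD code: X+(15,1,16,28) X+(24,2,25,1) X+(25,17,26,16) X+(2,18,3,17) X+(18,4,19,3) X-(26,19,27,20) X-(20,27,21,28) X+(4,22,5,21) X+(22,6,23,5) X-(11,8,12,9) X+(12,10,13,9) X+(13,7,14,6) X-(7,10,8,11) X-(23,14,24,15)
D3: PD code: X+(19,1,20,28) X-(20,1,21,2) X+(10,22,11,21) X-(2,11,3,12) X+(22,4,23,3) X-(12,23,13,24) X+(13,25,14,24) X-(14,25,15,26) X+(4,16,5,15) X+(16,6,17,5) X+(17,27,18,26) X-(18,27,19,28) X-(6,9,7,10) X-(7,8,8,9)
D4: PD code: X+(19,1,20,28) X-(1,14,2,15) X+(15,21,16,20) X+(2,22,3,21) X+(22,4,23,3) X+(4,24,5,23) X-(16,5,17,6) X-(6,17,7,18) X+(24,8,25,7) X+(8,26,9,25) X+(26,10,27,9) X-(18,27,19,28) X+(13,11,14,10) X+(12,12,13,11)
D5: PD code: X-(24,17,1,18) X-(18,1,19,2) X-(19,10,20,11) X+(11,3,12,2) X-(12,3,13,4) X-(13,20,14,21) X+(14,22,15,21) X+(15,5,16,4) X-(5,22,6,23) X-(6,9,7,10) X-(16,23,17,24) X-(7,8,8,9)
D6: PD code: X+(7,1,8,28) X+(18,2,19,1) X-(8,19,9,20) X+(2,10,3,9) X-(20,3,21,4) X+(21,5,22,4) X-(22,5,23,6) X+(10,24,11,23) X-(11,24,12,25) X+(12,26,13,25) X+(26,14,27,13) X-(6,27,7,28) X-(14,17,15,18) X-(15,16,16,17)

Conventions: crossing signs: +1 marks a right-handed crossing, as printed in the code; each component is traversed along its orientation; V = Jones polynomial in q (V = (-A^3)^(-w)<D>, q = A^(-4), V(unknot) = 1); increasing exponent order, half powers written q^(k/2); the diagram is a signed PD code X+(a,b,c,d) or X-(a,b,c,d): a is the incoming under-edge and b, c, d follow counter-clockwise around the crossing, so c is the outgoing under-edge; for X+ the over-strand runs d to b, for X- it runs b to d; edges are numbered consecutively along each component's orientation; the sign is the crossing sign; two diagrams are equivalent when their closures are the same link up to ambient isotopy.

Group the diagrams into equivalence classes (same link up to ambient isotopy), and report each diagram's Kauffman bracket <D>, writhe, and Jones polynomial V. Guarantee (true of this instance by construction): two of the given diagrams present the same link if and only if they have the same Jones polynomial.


equivalence classes: {D1, D2, D4} | {D3, D6} | {D5}
D1 (bracket -A^-12 + A^-8 - A^-4 + 2 - A^4 + A^8; 14 crossings at w = +4): V = q - q^2 + 2q^3 - q^4 + q^5 - q^6
V(D2) = q - q^2 + 2q^3 - q^4 + q^5 - q^6  [14 crossings, <D> = -A^-12 + A^-8 - A^-4 + 2 - A^4 + A^8, w = +4]
D3 (bracket A^-20 - 2A^-16 + 2A^-12 - 2A^-8 + 2A^-4 - 1 + A^4; 14 crossings at w = 0): V = q^-1 - 1 + 2q - 2q^2 + 2q^3 - 2q^4 + q^5
D4 (bracket -A^-6 + A^-2 - A^2 + 2A^6 - A^10 + A^14; 14 crossings at w = +6): V = q - q^2 + 2q^3 - q^4 + q^5 - q^6
V(D5) = -q^-6 + q^-5 - q^-4 + 2q^-3 - q^-2 + q^-1  [12 crossings, <D> = A^-14 - A^-10 + 2A^-6 - A^-2 + A^2 - A^6, w = -6]
D6 (bracket A^-20 - 2A^-16 + 2A^-12 - 2A^-8 + 2A^-4 - 1 + A^4; 14 crossings at w = 0): V = q^-1 - 1 + 2q - 2q^2 + 2q^3 - 2q^4 + q^5
key observation: comparing 6 Jones polynomials yields 3 groups


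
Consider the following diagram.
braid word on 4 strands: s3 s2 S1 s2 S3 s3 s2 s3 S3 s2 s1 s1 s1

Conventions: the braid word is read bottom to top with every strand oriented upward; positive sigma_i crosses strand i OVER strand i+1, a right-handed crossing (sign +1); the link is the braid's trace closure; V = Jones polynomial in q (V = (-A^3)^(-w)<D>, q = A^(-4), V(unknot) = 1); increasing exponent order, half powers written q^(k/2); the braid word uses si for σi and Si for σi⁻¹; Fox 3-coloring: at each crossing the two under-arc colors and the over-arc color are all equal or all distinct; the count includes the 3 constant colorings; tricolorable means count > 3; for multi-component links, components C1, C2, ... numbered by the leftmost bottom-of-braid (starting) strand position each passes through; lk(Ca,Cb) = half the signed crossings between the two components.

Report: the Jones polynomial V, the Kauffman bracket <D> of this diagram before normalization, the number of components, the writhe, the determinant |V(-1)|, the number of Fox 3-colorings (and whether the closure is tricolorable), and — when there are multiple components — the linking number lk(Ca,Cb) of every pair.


Jones polynomial: V(q) = q^2 - q^3 + 3q^4 - 3q^5 + 3q^6 - 3q^7 + 2q^8 - q^9
<D> = A^-15 - 2A^-11 + 3A^-7 - 3A^-3 + 3A - 3A^5 + A^9 - A^13; writhe +7
components 1, writhe +7 (13 crossings)
3-colorings: 3 of 3^13, det 17 — not tricolorable
note: w = +7 shifts under R1 moves; the (-A^3)^(-7) factor cancels that in V


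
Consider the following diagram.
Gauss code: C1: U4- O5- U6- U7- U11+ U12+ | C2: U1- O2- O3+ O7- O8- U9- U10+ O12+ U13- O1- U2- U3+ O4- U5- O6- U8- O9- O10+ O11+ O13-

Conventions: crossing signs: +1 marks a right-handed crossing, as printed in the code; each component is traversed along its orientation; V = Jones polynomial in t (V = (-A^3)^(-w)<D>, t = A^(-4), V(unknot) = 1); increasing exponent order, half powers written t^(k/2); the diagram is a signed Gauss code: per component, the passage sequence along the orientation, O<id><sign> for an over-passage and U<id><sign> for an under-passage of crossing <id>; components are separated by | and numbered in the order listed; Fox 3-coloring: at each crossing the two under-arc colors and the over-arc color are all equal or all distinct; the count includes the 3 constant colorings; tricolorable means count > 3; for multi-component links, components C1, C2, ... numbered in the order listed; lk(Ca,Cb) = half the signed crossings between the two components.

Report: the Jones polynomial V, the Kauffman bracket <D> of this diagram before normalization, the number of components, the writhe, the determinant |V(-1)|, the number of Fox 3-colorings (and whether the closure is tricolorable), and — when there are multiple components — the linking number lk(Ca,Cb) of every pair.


V(t) = t^(-13/2) - t^(-11/2) + t^(-9/2) - 2t^(-7/2) - t^(-3/2)
bracket: A^-9 + 2A^-1 - A^3 + A^7 - A^11, w = -5
2 components, writhe -5, over 13 crossings
lk(C1,C2) = -1
det 6, colorings 9 of 3^13 — tricolorable
observation: det 6 = |V(-1)|; divisible by 3, so tricolorable


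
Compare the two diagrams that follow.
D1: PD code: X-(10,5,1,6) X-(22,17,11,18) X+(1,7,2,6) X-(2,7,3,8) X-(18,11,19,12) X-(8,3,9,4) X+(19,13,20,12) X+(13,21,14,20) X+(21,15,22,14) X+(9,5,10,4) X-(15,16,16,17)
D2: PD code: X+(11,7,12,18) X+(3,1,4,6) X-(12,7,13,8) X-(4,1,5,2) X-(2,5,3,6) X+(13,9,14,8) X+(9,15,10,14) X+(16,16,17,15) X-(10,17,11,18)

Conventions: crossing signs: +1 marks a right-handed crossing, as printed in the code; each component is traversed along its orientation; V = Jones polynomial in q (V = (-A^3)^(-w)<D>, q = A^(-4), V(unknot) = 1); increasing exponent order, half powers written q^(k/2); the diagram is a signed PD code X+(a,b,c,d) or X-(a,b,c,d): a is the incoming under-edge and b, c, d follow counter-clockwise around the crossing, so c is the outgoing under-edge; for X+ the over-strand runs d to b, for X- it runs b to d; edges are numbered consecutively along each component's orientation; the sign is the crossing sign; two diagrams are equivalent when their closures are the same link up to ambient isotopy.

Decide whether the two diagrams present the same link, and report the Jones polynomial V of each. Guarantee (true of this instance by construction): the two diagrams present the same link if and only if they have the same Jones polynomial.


equivalent: yes
D1 (bracket A^-5 + A^-1; 11 crossings at w = -1): V = -q^(-1/2) - q^(1/2)
V(D2) = -q^(-1/2) - q^(1/2)  [9 crossings, <D> = A + A^5, w = +1]
observation: all 2 diagrams share one V(q), hence one class


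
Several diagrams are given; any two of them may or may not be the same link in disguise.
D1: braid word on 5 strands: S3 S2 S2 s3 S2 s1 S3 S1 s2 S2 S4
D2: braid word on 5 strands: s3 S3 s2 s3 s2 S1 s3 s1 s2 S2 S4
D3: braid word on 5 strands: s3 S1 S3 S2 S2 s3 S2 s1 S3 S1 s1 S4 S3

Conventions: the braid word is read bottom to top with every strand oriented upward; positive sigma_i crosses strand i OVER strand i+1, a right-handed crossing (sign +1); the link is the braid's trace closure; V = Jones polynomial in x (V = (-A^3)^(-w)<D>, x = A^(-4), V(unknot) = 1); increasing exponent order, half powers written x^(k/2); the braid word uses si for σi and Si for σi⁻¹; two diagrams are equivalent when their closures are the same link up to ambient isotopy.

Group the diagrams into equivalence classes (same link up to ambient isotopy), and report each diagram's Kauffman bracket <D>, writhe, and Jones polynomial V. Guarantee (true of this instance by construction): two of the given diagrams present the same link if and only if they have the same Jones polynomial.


grouping into links: {D1, D3} | {D2}
V(D1) = x^(-13/2) - x^(-7/2) - x^(-5/2) - x^(-1/2)  (w -5, c 11, <D> = A^-13 + A^-5 + A^-1 - A^11)
D2 (bracket -A^-9 + A^-1 + A^3 + A^7; 11 crossings at w = +3): V = -x^(1/2) - x^(3/2) - x^(5/2) + x^(9/2)
D3 (bracket A^-13 + A^-5 + A^-1 - A^11; 13 crossings at w = -5): V = x^(-13/2) - x^(-7/2) - x^(-5/2) - x^(-1/2)
why: 2 values of V(x) split the 3 diagrams


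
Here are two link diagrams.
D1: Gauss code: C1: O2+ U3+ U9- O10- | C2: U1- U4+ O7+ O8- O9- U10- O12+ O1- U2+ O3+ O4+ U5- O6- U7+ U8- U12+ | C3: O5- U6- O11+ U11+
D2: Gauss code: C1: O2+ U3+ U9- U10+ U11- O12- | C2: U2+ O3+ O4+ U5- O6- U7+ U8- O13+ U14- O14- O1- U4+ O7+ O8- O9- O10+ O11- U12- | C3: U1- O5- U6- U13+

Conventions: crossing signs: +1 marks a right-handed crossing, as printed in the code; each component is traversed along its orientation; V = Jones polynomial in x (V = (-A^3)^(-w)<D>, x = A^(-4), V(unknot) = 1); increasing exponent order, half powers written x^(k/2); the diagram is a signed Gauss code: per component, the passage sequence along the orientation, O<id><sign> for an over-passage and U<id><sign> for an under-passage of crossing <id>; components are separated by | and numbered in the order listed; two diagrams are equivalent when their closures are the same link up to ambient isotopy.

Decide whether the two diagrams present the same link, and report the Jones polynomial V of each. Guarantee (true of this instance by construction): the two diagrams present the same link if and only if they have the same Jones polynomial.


same link: yes
V(D1) = x^-3 + x^-2 + x^-1 + 1  [12 crossings, <D> = 1 + A^4 + A^8 + A^12, w = 0]
V(D2) = x^-3 + x^-2 + x^-1 + 1  (w -2, c 14, <D> = A^-6 + A^-2 + A^2 + A^6)
note: all 2 diagrams share one V(x), hence one class


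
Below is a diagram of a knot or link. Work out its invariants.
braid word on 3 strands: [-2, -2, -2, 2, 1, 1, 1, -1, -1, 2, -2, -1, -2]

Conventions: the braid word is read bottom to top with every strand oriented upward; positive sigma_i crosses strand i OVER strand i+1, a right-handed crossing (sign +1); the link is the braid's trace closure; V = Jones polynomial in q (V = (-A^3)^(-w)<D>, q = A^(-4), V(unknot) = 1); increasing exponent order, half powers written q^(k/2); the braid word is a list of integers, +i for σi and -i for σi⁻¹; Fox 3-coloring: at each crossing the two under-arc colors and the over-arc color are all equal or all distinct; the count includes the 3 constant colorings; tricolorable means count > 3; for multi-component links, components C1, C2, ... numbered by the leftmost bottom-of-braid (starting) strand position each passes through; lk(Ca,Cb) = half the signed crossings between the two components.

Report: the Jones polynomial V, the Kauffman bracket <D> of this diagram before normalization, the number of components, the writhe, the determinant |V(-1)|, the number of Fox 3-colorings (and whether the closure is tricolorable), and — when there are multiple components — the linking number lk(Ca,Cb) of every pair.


Jones polynomial: V(q) = q^(-9/2) - q^(-5/2) - q^(-3/2) - q^(-1/2)
<D> = A^-7 + A^-3 + A - A^9; writhe -3
components 2, writhe -3 (13 crossings)
linking number lk(C1,C2) = 0
3-colorings: 27 of 3^13, det 0 — tricolorable
note: |V(-1)| = 0: so tricolorable, since 3 divides 0


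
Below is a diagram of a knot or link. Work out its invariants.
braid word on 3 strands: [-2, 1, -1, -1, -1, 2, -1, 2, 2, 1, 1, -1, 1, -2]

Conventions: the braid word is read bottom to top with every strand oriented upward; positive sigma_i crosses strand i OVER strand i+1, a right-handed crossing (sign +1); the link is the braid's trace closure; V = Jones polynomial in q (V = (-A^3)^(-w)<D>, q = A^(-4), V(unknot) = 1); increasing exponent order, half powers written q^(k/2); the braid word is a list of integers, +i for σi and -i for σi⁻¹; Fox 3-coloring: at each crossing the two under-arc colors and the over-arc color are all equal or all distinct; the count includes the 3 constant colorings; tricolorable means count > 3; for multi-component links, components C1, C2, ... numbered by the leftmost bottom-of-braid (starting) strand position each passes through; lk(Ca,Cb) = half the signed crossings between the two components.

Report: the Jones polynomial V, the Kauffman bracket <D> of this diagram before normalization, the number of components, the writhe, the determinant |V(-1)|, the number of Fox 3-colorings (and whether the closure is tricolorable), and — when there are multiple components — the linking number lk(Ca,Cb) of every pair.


V(q) = q^-4 - 4q^-3 + 6q^-2 - 7q^-1 + 9 - 7q + 6q^2 - 4q^3 + q^4
bracket: A^-16 - 4A^-12 + 6A^-8 - 7A^-4 + 9 - 7A^4 + 6A^8 - 4A^12 + A^16, w = 0
1 component, writhe 0, over 14 crossings
det 45, colorings 27 of 3^14 — tricolorable
observation: the span of V is 8, forcing >= 8 crossings in any diagram


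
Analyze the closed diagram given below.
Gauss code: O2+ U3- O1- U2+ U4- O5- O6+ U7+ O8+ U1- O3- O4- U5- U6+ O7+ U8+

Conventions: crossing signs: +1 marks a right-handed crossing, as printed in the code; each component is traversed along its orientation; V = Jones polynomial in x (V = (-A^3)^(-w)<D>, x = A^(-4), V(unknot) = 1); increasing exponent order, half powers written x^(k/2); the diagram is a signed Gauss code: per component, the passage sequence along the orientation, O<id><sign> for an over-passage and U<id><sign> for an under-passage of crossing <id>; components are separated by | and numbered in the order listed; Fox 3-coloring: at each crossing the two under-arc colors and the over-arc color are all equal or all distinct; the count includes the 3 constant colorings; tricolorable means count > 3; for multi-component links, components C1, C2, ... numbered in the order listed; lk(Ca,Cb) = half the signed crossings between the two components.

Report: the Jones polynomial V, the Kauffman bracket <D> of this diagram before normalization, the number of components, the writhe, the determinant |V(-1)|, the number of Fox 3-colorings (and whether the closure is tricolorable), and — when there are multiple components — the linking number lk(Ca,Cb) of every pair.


Jones polynomial: V(x) = x^-2 - x^-1 + 1 - x + x^2
<D> = A^-8 - A^-4 + 1 - A^4 + A^8; writhe 0
components 1, writhe 0 (8 crossings)
3-colorings: 3 of 3^8, det 5 — not tricolorable
note: w = 0 (over 8 crossings) is diagram-only; (-A^3)^(0) removes it from V


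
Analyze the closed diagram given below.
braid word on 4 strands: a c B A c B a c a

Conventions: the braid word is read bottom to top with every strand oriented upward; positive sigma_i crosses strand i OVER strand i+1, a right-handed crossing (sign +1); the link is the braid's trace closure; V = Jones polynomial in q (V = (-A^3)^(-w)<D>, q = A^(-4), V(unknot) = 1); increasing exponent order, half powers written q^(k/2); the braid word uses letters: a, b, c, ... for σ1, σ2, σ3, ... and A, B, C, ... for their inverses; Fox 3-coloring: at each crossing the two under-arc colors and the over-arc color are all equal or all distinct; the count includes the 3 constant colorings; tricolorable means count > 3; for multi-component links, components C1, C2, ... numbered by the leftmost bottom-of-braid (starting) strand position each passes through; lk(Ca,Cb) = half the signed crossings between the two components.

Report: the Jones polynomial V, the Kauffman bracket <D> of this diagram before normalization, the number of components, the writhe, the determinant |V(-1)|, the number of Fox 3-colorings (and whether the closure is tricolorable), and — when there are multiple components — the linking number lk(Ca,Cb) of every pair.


V(q) = q - q^2 + 2q^3 - q^4 + q^5 - q^6
bracket: A^-15 - A^-11 + A^-7 - 2A^-3 + A - A^5, w = +3
1 component, writhe +3, over 9 crossings
det 7, colorings 3 of 3^9 — not tricolorable
observation: V spans 5 powers of q: at least 5 crossings in any diagram


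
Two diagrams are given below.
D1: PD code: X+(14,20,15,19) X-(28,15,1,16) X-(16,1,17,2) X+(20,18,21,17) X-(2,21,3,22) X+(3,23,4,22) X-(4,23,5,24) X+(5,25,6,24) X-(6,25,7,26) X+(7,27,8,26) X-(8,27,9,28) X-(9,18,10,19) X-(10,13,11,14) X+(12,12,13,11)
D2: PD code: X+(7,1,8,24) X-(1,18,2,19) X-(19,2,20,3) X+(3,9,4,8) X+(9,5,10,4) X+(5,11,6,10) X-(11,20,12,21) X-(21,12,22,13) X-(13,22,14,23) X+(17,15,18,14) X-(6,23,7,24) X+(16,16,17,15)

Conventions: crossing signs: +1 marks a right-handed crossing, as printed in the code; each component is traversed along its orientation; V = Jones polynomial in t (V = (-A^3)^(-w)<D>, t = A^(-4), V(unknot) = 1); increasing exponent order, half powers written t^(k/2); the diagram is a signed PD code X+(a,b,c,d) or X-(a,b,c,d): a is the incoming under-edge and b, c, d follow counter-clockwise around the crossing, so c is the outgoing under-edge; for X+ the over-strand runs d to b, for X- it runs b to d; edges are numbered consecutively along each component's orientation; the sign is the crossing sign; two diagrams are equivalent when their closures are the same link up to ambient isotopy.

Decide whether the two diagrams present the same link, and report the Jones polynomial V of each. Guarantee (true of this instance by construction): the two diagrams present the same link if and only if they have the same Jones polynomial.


same link: no
V(D1) = -t^-4 + t^-3 + t^-1  [14 crossings, <D> = A^-2 + A^6 - A^10, w = -2]
V(D2) = -t^-6 + t^-5 - 2t^-4 + 3t^-3 - 2t^-2 + 3t^-1 - 1 + t - t^2  (w 0, c 12, <D> = -A^-8 + A^-4 - 1 + 3A^4 - 2A^8 + 3A^12 - 2A^16 + A^20 - A^24)
note: comparing 2 Jones polynomials yields 2 groups


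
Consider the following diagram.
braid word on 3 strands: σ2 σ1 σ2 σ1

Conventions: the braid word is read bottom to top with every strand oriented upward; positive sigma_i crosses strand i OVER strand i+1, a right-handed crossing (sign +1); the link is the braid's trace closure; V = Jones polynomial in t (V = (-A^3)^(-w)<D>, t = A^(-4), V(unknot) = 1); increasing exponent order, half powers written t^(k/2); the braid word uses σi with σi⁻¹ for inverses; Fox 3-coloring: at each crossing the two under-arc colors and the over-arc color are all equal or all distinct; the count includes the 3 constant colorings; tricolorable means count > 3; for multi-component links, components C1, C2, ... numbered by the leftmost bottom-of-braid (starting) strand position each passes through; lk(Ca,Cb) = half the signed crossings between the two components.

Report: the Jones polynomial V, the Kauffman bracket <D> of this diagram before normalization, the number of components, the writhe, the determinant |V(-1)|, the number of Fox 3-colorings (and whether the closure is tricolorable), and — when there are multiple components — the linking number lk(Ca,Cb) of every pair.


V(t) = t + t^3 - t^4
bracket: -A^-4 + 1 + A^8, w = +4
1 component, writhe +4, over 4 crossings
det 3, colorings 9 of 3^4 — tricolorable
observation: the span of V is 3, forcing >= 3 crossings in any diagram


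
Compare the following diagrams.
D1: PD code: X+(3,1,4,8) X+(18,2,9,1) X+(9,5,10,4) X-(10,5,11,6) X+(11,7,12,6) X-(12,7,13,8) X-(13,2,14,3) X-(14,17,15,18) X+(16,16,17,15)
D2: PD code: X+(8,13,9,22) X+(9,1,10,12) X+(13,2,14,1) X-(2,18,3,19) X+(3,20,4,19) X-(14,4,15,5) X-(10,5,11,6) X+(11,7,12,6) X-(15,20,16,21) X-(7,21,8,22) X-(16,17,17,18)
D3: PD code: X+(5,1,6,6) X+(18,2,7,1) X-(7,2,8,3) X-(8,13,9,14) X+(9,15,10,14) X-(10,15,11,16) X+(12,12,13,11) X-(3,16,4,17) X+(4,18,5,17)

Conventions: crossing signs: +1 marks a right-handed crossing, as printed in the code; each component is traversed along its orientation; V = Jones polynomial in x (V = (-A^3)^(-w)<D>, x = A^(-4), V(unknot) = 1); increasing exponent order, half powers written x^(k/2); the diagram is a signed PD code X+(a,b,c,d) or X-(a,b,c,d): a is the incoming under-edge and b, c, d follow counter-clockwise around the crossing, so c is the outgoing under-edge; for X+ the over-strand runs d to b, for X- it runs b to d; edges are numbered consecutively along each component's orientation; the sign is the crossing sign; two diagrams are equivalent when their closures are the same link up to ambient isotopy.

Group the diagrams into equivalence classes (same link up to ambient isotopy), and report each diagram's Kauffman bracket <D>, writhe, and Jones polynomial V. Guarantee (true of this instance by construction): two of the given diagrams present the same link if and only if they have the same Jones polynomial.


grouping into links: {D1, D2, D3}
V(D1) = -x^(-1/2) - x^(1/2)  (w +1, c 9, <D> = A + A^5)
V(D2) = -x^(-1/2) - x^(1/2)  [11 crossings, <D> = A^-5 + A^-1, w = -1]
V(D3) = -x^(-1/2) - x^(1/2)  (w +1, c 9, <D> = A + A^5)
key observation: one V(x) for all 3 diagrams — one class (guaranteed)


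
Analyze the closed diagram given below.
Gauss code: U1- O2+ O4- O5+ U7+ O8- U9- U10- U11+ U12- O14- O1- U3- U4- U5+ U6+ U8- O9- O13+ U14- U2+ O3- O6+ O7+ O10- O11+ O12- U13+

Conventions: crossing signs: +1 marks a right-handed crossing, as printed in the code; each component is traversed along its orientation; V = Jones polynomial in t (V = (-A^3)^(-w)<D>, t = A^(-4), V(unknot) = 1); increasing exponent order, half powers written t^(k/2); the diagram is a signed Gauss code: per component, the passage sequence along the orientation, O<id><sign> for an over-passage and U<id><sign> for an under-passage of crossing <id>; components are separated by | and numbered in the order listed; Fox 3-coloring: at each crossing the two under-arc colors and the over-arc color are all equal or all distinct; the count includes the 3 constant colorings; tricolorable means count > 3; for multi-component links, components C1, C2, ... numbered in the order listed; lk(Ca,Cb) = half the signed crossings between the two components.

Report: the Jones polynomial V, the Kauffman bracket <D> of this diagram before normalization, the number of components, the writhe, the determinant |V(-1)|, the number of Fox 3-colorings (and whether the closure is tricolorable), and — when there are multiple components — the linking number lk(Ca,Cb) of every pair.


Jones polynomial: V(t) = -t^-5 + t^-4 - t^-3 + 2t^-2 - t^-1 + 2 - t
<D> = -A^-10 + 2A^-6 - A^-2 + 2A^2 - A^6 + A^10 - A^14; writhe -2
components 1, writhe -2 (14 crossings)
3-colorings: 9 of 3^14, det 9 — tricolorable
note: V spans 6 powers of t: at least 6 crossings in any diagram
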